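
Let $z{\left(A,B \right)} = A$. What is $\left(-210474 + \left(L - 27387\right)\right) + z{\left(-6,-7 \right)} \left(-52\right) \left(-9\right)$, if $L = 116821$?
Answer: $-123848$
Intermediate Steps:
$\left(-210474 + \left(L - 27387\right)\right) + z{\left(-6,-7 \right)} \left(-52\right) \left(-9\right) = \left(-210474 + \left(116821 - 27387\right)\right) + \left(-6\right) \left(-52\right) \left(-9\right) = \left(-210474 + \left(116821 - 27387\right)\right) + 312 \left(-9\right) = \left(-210474 + 89434\right) - 2808 = -121040 - 2808 = -123848$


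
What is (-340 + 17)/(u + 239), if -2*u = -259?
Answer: -646/737 ≈ -0.87653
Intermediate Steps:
u = 259/2 (u = -½*(-259) = 259/2 ≈ 129.50)
(-340 + 17)/(u + 239) = (-340 + 17)/(259/2 + 239) = -323/737/2 = -323*2/737 = -646/737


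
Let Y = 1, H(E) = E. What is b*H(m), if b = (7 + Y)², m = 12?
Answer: 768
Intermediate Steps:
b = 64 (b = (7 + 1)² = 8² = 64)
b*H(m) = 64*12 = 768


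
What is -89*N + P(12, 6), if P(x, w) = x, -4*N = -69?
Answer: -6093/4 ≈ -1523.3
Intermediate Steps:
N = 69/4 (N = -1/4*(-69) = 69/4 ≈ 17.250)
-89*N + P(12, 6) = -89*69/4 + 12 = -6141/4 + 12 = -6093/4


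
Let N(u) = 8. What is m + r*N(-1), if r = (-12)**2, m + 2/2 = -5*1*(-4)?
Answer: 1171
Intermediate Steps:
m = 19 (m = -1 - 5*1*(-4) = -1 - 5*(-4) = -1 + 20 = 19)
r = 144
m + r*N(-1) = 19 + 144*8 = 19 + 1152 = 1171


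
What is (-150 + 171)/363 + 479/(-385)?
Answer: -5024/4235 ≈ -1.1863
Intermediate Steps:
(-150 + 171)/363 + 479/(-385) = 21*(1/363) + 479*(-1/385) = 7/121 - 479/385 = -5024/4235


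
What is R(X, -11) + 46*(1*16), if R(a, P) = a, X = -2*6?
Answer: 724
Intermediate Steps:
X = -12
R(X, -11) + 46*(1*16) = -12 + 46*(1*16) = -12 + 46*16 = -12 + 736 = 724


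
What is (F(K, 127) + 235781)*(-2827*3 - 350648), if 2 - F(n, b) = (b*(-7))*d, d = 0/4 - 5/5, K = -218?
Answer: -84357247326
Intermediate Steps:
d = -1 (d = 0*(¼) - 5*⅕ = 0 - 1 = -1)
F(n, b) = 2 - 7*b (F(n, b) = 2 - b*(-7)*(-1) = 2 - (-7*b)*(-1) = 2 - 7*b)
(F(K, 127) + 235781)*(-2827*3 - 350648) = ((2 - 7*127) + 235781)*(-2827*3 - 350648) = ((2 - 889) + 235781)*(-8481 - 350648) = (-887 + 235781)*(-359129) = 234894*(-359129) = -84357247326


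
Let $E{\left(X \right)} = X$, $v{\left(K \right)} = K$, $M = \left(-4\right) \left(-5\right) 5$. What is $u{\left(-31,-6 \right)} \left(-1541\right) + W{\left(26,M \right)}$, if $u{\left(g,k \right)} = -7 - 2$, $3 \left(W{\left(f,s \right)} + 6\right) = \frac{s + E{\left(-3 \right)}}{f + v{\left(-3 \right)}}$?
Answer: $\frac{956644}{69} \approx 13864.0$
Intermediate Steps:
$M = 100$ ($M = 20 \cdot 5 = 100$)
$W{\left(f,s \right)} = -6 + \frac{-3 + s}{3 \left(-3 + f\right)}$ ($W{\left(f,s \right)} = -6 + \frac{\left(s - 3\right) \frac{1}{f - 3}}{3} = -6 + \frac{\left(-3 + s\right) \frac{1}{-3 + f}}{3} = -6 + \frac{\frac{1}{-3 + f} \left(-3 + s\right)}{3} = -6 + \frac{-3 + s}{3 \left(-3 + f\right)}$)
$u{\left(g,k \right)} = -9$
$u{\left(-31,-6 \right)} \left(-1541\right) + W{\left(26,M \right)} = \left(-9\right) \left(-1541\right) + \frac{51 + 100 - 468}{3 \left(-3 + 26\right)} = 13869 + \frac{51 + 100 - 468}{3 \cdot 23} = 13869 + \frac{1}{3} \cdot \frac{1}{23} \left(-317\right) = 13869 - \frac{317}{69} = \frac{956644}{69}$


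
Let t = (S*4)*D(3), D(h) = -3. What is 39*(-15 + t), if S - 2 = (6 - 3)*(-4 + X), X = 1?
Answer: 2691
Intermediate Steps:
S = -7 (S = 2 + (6 - 3)*(-4 + 1) = 2 + 3*(-3) = 2 - 9 = -7)
t = 84 (t = -7*4*(-3) = -28*(-3) = 84)
39*(-15 + t) = 39*(-15 + 84) = 39*69 = 2691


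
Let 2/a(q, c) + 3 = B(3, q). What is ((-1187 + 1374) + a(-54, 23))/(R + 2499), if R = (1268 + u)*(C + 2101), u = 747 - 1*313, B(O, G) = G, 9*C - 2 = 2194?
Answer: 10657/227640273 ≈ 4.6815e-5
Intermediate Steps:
C = 244 (C = 2/9 + (⅑)*2194 = 2/9 + 2194/9 = 244)
a(q, c) = 2/(-3 + q)
u = 434 (u = 747 - 313 = 434)
R = 3991190 (R = (1268 + 434)*(244 + 2101) = 1702*2345 = 3991190)
((-1187 + 1374) + a(-54, 23))/(R + 2499) = ((-1187 + 1374) + 2/(-3 - 54))/(3991190 + 2499) = (187 + 2/(-57))/3993689 = (187 + 2*(-1/57))*(1/3993689) = (187 - 2/57)*(1/3993689) = (10657/57)*(1/3993689) = 10657/227640273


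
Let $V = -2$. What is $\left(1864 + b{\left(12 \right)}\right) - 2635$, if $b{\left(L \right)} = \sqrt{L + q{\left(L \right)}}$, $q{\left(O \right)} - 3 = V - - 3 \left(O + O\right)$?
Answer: $-771 + \sqrt{85} \approx -761.78$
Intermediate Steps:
$q{\left(O \right)} = 1 + 6 O$ ($q{\left(O \right)} = 3 - \left(2 - 3 \left(O + O\right)\right) = 3 - \left(2 - 3 \cdot 2 O\right) = 3 - \left(2 - 6 O\right) = 3 + \left(-2 + 6 O\right) = 1 + 6 O$)
$b{\left(L \right)} = \sqrt{1 + 7 L}$ ($b{\left(L \right)} = \sqrt{L + \left(1 + 6 L\right)} = \sqrt{1 + 7 L}$)
$\left(1864 + b{\left(12 \right)}\right) - 2635 = \left(1864 + \sqrt{1 + 7 \cdot 12}\right) - 2635 = \left(1864 + \sqrt{1 + 84}\right) - 2635 = \left(1864 + \sqrt{85}\right) - 2635 = -771 + \sqrt{85}$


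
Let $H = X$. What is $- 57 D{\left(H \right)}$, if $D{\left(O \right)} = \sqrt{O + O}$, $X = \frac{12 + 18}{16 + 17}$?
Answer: $- \frac{114 \sqrt{55}}{11} \approx -76.859$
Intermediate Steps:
$X = \frac{10}{11}$ ($X = \frac{30}{33} = 30 \cdot \frac{1}{33} = \frac{10}{11} \approx 0.90909$)
$H = \frac{10}{11} \approx 0.90909$
$D{\left(O \right)} = \sqrt{2} \sqrt{O}$ ($D{\left(O \right)} = \sqrt{2 O} = \sqrt{2} \sqrt{O}$)
$- 57 D{\left(H \right)} = - 57 \sqrt{2} \sqrt{\frac{10}{11}} = - 57 \sqrt{2} \frac{\sqrt{110}}{11} = - 57 \frac{2 \sqrt{55}}{11} = - \frac{114 \sqrt{55}}{11}$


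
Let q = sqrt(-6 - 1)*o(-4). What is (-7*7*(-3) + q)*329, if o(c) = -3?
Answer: 48363 - 987*I*sqrt(7) ≈ 48363.0 - 2611.4*I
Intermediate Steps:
q = -3*I*sqrt(7) (q = sqrt(-6 - 1)*(-3) = sqrt(-7)*(-3) = (I*sqrt(7))*(-3) = -3*I*sqrt(7) ≈ -7.9373*I)
(-7*7*(-3) + q)*329 = (-7*7*(-3) - 3*I*sqrt(7))*329 = (-49*(-3) - 3*I*sqrt(7))*329 = (147 - 3*I*sqrt(7))*329 = 48363 - 987*I*sqrt(7)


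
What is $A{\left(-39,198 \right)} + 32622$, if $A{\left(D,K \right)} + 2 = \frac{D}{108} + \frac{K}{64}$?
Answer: $\frac{9395347}{288} \approx 32623.0$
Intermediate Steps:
$A{\left(D,K \right)} = -2 + \frac{K}{64} + \frac{D}{108}$ ($A{\left(D,K \right)} = -2 + \left(\frac{D}{108} + \frac{K}{64}\right) = -2 + \left(\frac{K}{64} + \frac{D}{108}\right) = -2 + \frac{K}{64} + \frac{D}{108}$)
$A{\left(-39,198 \right)} + 32622 = \left(-2 + \frac{1}{64} \cdot 198 + \frac{1}{108} \left(-39\right)\right) + 32622 = \left(-2 + \frac{99}{32} - \frac{13}{36}\right) + 32622 = \frac{211}{288} + 32622 = \frac{9395347}{288}$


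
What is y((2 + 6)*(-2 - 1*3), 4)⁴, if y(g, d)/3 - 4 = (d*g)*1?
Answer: 47971512576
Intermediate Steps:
y(g, d) = 12 + 3*d*g (y(g, d) = 12 + 3*((d*g)*1) = 12 + 3*(d*g) = 12 + 3*d*g)
y((2 + 6)*(-2 - 1*3), 4)⁴ = (12 + 3*4*((2 + 6)*(-2 - 1*3)))⁴ = (12 + 3*4*(8*(-2 - 3)))⁴ = (12 + 3*4*(8*(-5)))⁴ = (12 + 3*4*(-40))⁴ = (12 - 480)⁴ = (-468)⁴ = 47971512576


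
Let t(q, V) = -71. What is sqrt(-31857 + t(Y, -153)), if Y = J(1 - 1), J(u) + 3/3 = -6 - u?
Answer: 2*I*sqrt(7982) ≈ 178.68*I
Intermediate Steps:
J(u) = -7 - u (J(u) = -1 + (-6 - u) = -7 - u)
Y = -7 (Y = -7 - (1 - 1) = -7 - 1*0 = -7 + 0 = -7)
sqrt(-31857 + t(Y, -153)) = sqrt(-31857 - 71) = sqrt(-31928) = 2*I*sqrt(7982)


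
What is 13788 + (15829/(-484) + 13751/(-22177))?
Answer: 13421647197/975788 ≈ 13755.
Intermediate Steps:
13788 + (15829/(-484) + 13751/(-22177)) = 13788 + (15829*(-1/484) + 13751*(-1/22177)) = 13788 + (-1439/44 - 13751/22177) = 13788 - 32517747/975788 = 13421647197/975788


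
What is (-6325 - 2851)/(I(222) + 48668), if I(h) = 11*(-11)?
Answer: -9176/48547 ≈ -0.18901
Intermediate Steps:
I(h) = -121
(-6325 - 2851)/(I(222) + 48668) = (-6325 - 2851)/(-121 + 48668) = -9176/48547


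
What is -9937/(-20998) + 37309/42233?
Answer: 1203083703/886808534 ≈ 1.3566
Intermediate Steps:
-9937/(-20998) + 37309/42233 = -9937*(-1/20998) + 37309*(1/42233) = 9937/20998 + 37309/42233 = 1203083703/886808534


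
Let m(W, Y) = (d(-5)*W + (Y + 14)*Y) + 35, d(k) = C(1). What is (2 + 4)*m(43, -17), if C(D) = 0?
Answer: 516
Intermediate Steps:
d(k) = 0
m(W, Y) = 35 + Y*(14 + Y) (m(W, Y) = (0*W + (Y + 14)*Y) + 35 = (0 + (14 + Y)*Y) + 35 = (0 + Y*(14 + Y)) + 35 = Y*(14 + Y) + 35 = 35 + Y*(14 + Y))
(2 + 4)*m(43, -17) = (2 + 4)*(35 + (-17)**2 + 14*(-17)) = 6*(35 + 289 - 238) = 6*86 = 516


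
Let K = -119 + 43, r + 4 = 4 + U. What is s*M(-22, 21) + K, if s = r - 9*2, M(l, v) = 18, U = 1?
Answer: -382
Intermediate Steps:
r = 1 (r = -4 + (4 + 1) = -4 + 5 = 1)
K = -76
s = -17 (s = 1 - 9*2 = 1 - 18 = -17)
s*M(-22, 21) + K = -17*18 - 76 = -306 - 76 = -382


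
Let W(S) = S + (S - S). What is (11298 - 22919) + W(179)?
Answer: -11442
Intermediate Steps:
W(S) = S (W(S) = S + 0 = S)
(11298 - 22919) + W(179) = (11298 - 22919) + 179 = -11621 + 179 = -11442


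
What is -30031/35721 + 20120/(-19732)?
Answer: -327819553/176211693 ≈ -1.8604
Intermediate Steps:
-30031/35721 + 20120/(-19732) = -30031*1/35721 + 20120*(-1/19732) = -30031/35721 - 5030/4933 = -327819553/176211693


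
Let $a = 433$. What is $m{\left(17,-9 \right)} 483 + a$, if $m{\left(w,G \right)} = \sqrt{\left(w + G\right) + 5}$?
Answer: $433 + 483 \sqrt{13} \approx 2174.5$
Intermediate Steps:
$m{\left(w,G \right)} = \sqrt{5 + G + w}$ ($m{\left(w,G \right)} = \sqrt{\left(G + w\right) + 5} = \sqrt{5 + G + w}$)
$m{\left(17,-9 \right)} 483 + a = \sqrt{5 - 9 + 17} \cdot 483 + 433 = \sqrt{13} \cdot 483 + 433 = 483 \sqrt{13} + 433 = 433 + 483 \sqrt{13}$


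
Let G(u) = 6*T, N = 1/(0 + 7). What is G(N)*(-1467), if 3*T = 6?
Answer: -17604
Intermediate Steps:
T = 2 (T = (⅓)*6 = 2)
N = ⅐ (N = 1/7 = ⅐ ≈ 0.14286)
G(u) = 12 (G(u) = 6*2 = 12)
G(N)*(-1467) = 12*(-1467) = -17604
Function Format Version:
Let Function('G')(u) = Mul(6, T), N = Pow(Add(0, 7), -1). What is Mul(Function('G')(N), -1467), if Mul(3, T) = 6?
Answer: -17604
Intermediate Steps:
T = 2 (T = Mul(Rational(1, 3), 6) = 2)
N = Rational(1, 7) (N = Pow(7, -1) = Rational(1, 7) ≈ 0.14286)
Function('G')(u) = 12 (Function('G')(u) = Mul(6, 2) = 12)
Mul(Function('G')(N), -1467) = Mul(12, -1467) = -17604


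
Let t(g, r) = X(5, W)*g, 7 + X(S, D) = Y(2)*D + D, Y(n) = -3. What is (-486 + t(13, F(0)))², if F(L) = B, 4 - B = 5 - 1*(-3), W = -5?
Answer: 199809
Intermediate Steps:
B = -4 (B = 4 - (5 - 1*(-3)) = 4 - (5 + 3) = 4 - 1*8 = 4 - 8 = -4)
X(S, D) = -7 - 2*D (X(S, D) = -7 + (-3*D + D) = -7 - 2*D)
F(L) = -4
t(g, r) = 3*g (t(g, r) = (-7 - 2*(-5))*g = (-7 + 10)*g = 3*g)
(-486 + t(13, F(0)))² = (-486 + 3*13)² = (-486 + 39)² = (-447)² = 199809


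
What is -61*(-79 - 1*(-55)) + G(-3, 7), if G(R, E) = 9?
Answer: 1473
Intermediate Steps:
-61*(-79 - 1*(-55)) + G(-3, 7) = -61*(-79 - 1*(-55)) + 9 = -61*(-79 + 55) + 9 = -61*(-24) + 9 = 1464 + 9 = 1473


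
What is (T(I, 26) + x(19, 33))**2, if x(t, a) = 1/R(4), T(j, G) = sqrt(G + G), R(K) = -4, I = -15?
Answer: 833/16 - sqrt(13) ≈ 48.457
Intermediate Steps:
T(j, G) = sqrt(2)*sqrt(G) (T(j, G) = sqrt(2*G) = sqrt(2)*sqrt(G))
x(t, a) = -1/4 (x(t, a) = 1/(-4) = -1/4)
(T(I, 26) + x(19, 33))**2 = (sqrt(2)*sqrt(26) - 1/4)**2 = (2*sqrt(13) - 1/4)**2 = (-1/4 + 2*sqrt(13))**2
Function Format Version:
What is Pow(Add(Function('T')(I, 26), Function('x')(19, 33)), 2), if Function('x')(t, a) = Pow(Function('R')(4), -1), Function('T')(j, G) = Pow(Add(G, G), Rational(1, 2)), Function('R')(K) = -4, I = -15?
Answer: Add(Rational(833, 16), Mul(-1, Pow(13, Rational(1, 2)))) ≈ 48.457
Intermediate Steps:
Function('T')(j, G) = Mul(Pow(2, Rational(1, 2)), Pow(G, Rational(1, 2))) (Function('T')(j, G) = Pow(Mul(2, G), Rational(1, 2)) = Mul(Pow(2, Rational(1, 2)), Pow(G, Rational(1, 2))))
Function('x')(t, a) = Rational(-1, 4) (Function('x')(t, a) = Pow(-4, -1) = Rational(-1, 4))
Pow(Add(Function('T')(I, 26), Function('x')(19, 33)), 2) = Pow(Add(Mul(Pow(2, Rational(1, 2)), Pow(26, Rational(1, 2))), Rational(-1, 4)), 2) = Pow(Add(Mul(2, Pow(13, Rational(1, 2))), Rational(-1, 4)), 2) = Pow(Add(Rational(-1, 4), Mul(2, Pow(13, Rational(1, 2)))), 2)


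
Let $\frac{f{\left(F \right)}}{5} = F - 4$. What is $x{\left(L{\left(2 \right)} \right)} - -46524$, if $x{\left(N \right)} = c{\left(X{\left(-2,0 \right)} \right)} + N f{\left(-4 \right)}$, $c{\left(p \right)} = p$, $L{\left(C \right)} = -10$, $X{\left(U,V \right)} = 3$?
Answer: $46927$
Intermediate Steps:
$f{\left(F \right)} = -20 + 5 F$ ($f{\left(F \right)} = 5 \left(F - 4\right) = 5 \left(-4 + F\right) = -20 + 5 F$)
$x{\left(N \right)} = 3 - 40 N$ ($x{\left(N \right)} = 3 + N \left(-20 + 5 \left(-4\right)\right) = 3 + N \left(-20 - 20\right) = 3 + N \left(-40\right) = 3 - 40 N$)
$x{\left(L{\left(2 \right)} \right)} - -46524 = \left(3 - -400\right) - -46524 = \left(3 + 400\right) + 46524 = 403 + 46524 = 46927$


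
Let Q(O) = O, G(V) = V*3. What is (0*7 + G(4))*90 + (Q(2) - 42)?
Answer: 1040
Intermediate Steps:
G(V) = 3*V
(0*7 + G(4))*90 + (Q(2) - 42) = (0*7 + 3*4)*90 + (2 - 42) = (0 + 12)*90 - 40 = 12*90 - 40 = 1080 - 40 = 1040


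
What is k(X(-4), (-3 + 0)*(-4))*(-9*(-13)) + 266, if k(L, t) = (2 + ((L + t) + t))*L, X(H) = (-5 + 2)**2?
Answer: 37121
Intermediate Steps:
X(H) = 9 (X(H) = (-3)**2 = 9)
k(L, t) = L*(2 + L + 2*t) (k(L, t) = (2 + (L + 2*t))*L = (2 + L + 2*t)*L = L*(2 + L + 2*t))
k(X(-4), (-3 + 0)*(-4))*(-9*(-13)) + 266 = (9*(2 + 9 + 2*((-3 + 0)*(-4))))*(-9*(-13)) + 266 = (9*(2 + 9 + 2*(-3*(-4))))*117 + 266 = (9*(2 + 9 + 2*12))*117 + 266 = (9*(2 + 9 + 24))*117 + 266 = (9*35)*117 + 266 = 315*117 + 266 = 36855 + 266 = 37121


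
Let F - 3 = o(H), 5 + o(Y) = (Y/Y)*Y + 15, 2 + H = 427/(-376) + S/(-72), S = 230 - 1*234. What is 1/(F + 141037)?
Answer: 3384/477302777 ≈ 7.0898e-6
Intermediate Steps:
S = -4 (S = 230 - 234 = -4)
H = -10423/3384 (H = -2 + (427/(-376) - 4/(-72)) = -2 + (427*(-1/376) - 4*(-1/72)) = -2 + (-427/376 + 1/18) = -2 - 3655/3384 = -10423/3384 ≈ -3.0801)
o(Y) = 10 + Y (o(Y) = -5 + ((Y/Y)*Y + 15) = -5 + (1*Y + 15) = -5 + (Y + 15) = -5 + (15 + Y) = 10 + Y)
F = 33569/3384 (F = 3 + (10 - 10423/3384) = 3 + 23417/3384 = 33569/3384 ≈ 9.9199)
1/(F + 141037) = 1/(33569/3384 + 141037) = 1/(477302777/3384) = 3384/477302777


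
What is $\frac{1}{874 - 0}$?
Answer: $\frac{1}{874} \approx 0.0011442$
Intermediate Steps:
$\frac{1}{874 - 0} = \frac{1}{874 + 0} = \frac{1}{874}$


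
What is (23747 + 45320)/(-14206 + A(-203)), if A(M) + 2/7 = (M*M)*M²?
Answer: 483469/11887172323 ≈ 4.0671e-5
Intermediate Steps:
A(M) = -2/7 + M⁴ (A(M) = -2/7 + (M*M)*M² = -2/7 + M²*M² = -2/7 + M⁴)
(23747 + 45320)/(-14206 + A(-203)) = (23747 + 45320)/(-14206 + (-2/7 + (-203)⁴)) = 69067/(-14206 + (-2/7 + 1698181681)) = 69067/(-14206 + 11887271765/7) = 69067/(11887172323/7) = 69067*(7/11887172323) = 483469/11887172323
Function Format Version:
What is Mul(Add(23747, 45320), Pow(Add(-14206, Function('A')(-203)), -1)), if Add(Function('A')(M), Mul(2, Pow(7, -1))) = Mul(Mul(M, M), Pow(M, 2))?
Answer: Rational(483469, 11887172323) ≈ 4.0671e-5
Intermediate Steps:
Function('A')(M) = Add(Rational(-2, 7), Pow(M, 4)) (Function('A')(M) = Add(Rational(-2, 7), Mul(Mul(M, M), Pow(M, 2))) = Add(Rational(-2, 7), Mul(Pow(M, 2), Pow(M, 2))) = Add(Rational(-2, 7), Pow(M, 4)))
Mul(Add(23747, 45320), Pow(Add(-14206, Function('A')(-203)), -1)) = Mul(Add(23747, 45320), Pow(Add(-14206, Add(Rational(-2, 7), Pow(-203, 4))), -1)) = Mul(69067, Pow(Add(-14206, Add(Rational(-2, 7), 1698181681)), -1)) = Mul(69067, Pow(Add(-14206, Rational(11887271765, 7)), -1)) = Mul(69067, Pow(Rational(11887172323, 7), -1)) = Mul(69067, Rational(7, 11887172323)) = Rational(483469, 11887172323)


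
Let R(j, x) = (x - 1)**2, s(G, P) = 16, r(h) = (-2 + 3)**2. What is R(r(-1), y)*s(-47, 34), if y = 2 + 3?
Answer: 256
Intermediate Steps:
r(h) = 1 (r(h) = 1**2 = 1)
y = 5
R(j, x) = (-1 + x)**2
R(r(-1), y)*s(-47, 34) = (-1 + 5)**2*16 = 4**2*16 = 16*16 = 256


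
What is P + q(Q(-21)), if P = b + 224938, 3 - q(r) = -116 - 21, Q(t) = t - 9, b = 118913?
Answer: 343991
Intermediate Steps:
Q(t) = -9 + t
q(r) = 140 (q(r) = 3 - (-116 - 21) = 3 - 1*(-137) = 3 + 137 = 140)
P = 343851 (P = 118913 + 224938 = 343851)
P + q(Q(-21)) = 343851 + 140 = 343991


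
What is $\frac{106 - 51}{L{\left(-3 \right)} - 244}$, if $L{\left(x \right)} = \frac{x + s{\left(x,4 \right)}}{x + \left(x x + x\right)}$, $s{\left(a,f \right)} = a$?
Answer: $- \frac{55}{246} \approx -0.22358$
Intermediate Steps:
$L{\left(x \right)} = \frac{2 x}{x^{2} + 2 x}$ ($L{\left(x \right)} = \frac{x + x}{x + \left(x x + x\right)} = \frac{2 x}{x + \left(x^{2} + x\right)} = \frac{2 x}{x + \left(x + x^{2}\right)} = \frac{2 x}{x^{2} + 2 x}$)
$\frac{106 - 51}{L{\left(-3 \right)} - 244} = \frac{106 - 51}{\frac{2}{2 - 3} - 244} = \frac{55}{\frac{2}{-1} - 244} = \frac{55}{2 \left(-1\right) - 244} = \frac{55}{-2 - 244} = \frac{55}{-246} = 55 \left(- \frac{1}{246}\right) = - \frac{55}{246}$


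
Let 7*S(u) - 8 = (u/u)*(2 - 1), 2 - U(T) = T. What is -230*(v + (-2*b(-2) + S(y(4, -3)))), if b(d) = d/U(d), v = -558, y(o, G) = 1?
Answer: 894700/7 ≈ 1.2781e+5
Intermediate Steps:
U(T) = 2 - T
S(u) = 9/7 (S(u) = 8/7 + ((u/u)*(2 - 1))/7 = 8/7 + (1*1)/7 = 8/7 + (⅐)*1 = 8/7 + ⅐ = 9/7)
b(d) = d/(2 - d)
-230*(v + (-2*b(-2) + S(y(4, -3)))) = -230*(-558 + (-(-2)*(-2)/(-2 - 2) + 9/7)) = -230*(-558 + (-(-2)*(-2)/(-4) + 9/7)) = -230*(-558 + (-(-2)*(-2)*(-1)/4 + 9/7)) = -230*(-558 + (-2*(-½) + 9/7)) = -230*(-558 + (1 + 9/7)) = -230*(-558 + 16/7) = -230*(-3890/7) = 894700/7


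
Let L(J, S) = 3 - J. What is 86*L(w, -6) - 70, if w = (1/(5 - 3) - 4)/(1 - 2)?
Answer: -113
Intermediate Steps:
w = 7/2 (w = (1/2 - 4)/(-1) = (½ - 4)*(-1) = -7/2*(-1) = 7/2 ≈ 3.5000)
86*L(w, -6) - 70 = 86*(3 - 1*7/2) - 70 = 86*(3 - 7/2) - 70 = 86*(-½) - 70 = -43 - 70 = -113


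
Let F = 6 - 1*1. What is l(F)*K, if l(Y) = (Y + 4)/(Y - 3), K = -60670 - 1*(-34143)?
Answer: -238743/2 ≈ -1.1937e+5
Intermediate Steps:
F = 5 (F = 6 - 1 = 5)
K = -26527 (K = -60670 + 34143 = -26527)
l(Y) = (4 + Y)/(-3 + Y)
l(F)*K = ((4 + 5)/(-3 + 5))*(-26527) = (9/2)*(-26527) = -238743/2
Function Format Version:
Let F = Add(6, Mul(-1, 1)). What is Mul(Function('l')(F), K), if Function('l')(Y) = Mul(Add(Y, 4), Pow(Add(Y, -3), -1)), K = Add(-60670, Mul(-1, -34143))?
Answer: Rational(-238743, 2) ≈ -1.1937e+5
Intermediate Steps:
F = 5 (F = Add(6, -1) = 5)
K = -26527 (K = Add(-60670, 34143) = -26527)
Function('l')(Y) = Mul(Pow(Add(-3, Y), -1), Add(4, Y)) (Function('l')(Y) = Mul(Add(4, Y), Pow(Add(-3, Y), -1)) = Mul(Pow(Add(-3, Y), -1), Add(4, Y)))
Mul(Function('l')(F), K) = Mul(Mul(Pow(Add(-3, 5), -1), Add(4, 5)), -26527) = Mul(Mul(Pow(2, -1), 9), -26527) = Mul(Mul(Rational(1, 2), 9), -26527) = Mul(Rational(9, 2), -26527) = Rational(-238743, 2)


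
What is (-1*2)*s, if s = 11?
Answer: -22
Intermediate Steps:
(-1*2)*s = -1*2*11 = -2*11 = -22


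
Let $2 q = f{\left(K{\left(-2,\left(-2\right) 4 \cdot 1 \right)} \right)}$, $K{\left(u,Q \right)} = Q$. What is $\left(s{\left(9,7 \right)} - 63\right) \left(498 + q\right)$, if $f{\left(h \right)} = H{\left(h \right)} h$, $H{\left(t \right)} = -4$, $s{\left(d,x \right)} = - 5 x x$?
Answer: $-158312$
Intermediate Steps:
$s{\left(d,x \right)} = - 5 x^{2}$
$f{\left(h \right)} = - 4 h$
$q = 16$ ($q = \frac{\left(-4\right) \left(-2\right) 4 \cdot 1}{2} = \frac{\left(-4\right) \left(\left(-8\right) 1\right)}{2} = \frac{\left(-4\right) \left(-8\right)}{2} = \frac{1}{2} \cdot 32 = 16$)
$\left(s{\left(9,7 \right)} - 63\right) \left(498 + q\right) = \left(- 5 \cdot 7^{2} - 63\right) \left(498 + 16\right) = \left(\left(-5\right) 49 - 63\right) 514 = \left(-245 - 63\right) 514 = \left(-308\right) 514 = -158312$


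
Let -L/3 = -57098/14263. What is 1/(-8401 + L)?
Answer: -14263/119652169 ≈ -0.00011920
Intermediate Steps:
L = 171294/14263 (L = -(-171294)/14263 = -3*(-57098/14263) = 171294/14263 ≈ 12.010)
1/(-8401 + L) = 1/(-8401 + 171294/14263) = 1/(-119652169/14263) = -14263/119652169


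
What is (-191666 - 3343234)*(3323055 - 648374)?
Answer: -9454729866900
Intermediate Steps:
(-191666 - 3343234)*(3323055 - 648374) = -3534900*2674681 = -9454729866900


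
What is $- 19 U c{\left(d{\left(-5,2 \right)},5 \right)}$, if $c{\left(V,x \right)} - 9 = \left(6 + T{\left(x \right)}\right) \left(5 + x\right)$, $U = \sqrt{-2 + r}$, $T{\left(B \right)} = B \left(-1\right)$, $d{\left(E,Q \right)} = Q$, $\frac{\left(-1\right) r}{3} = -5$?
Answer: $- 361 \sqrt{13} \approx -1301.6$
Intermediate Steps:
$r = 15$ ($r = \left(-3\right) \left(-5\right) = 15$)
$T{\left(B \right)} = - B$
$U = \sqrt{13}$ ($U = \sqrt{-2 + 15} = \sqrt{13} \approx 3.6056$)
$c{\left(V,x \right)} = 9 + \left(5 + x\right) \left(6 - x\right)$ ($c{\left(V,x \right)} = 9 + \left(6 - x\right) \left(5 + x\right) = 9 + \left(5 + x\right) \left(6 - x\right)$)
$- 19 U c{\left(d{\left(-5,2 \right)},5 \right)} = - 19 \sqrt{13} \left(39 + 5 - 5^{2}\right) = - 19 \sqrt{13} \left(39 + 5 - 25\right) = - 19 \sqrt{13} \cdot 19 = - 361 \sqrt{13}$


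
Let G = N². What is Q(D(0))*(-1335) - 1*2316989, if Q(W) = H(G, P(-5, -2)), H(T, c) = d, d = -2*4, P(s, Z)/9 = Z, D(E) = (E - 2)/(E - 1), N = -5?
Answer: -2306309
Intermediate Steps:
D(E) = (-2 + E)/(-1 + E)
P(s, Z) = 9*Z
d = -8
G = 25 (G = (-5)² = 25)
H(T, c) = -8
Q(W) = -8
Q(D(0))*(-1335) - 1*2316989 = -8*(-1335) - 1*2316989 = 10680 - 2316989 = -2306309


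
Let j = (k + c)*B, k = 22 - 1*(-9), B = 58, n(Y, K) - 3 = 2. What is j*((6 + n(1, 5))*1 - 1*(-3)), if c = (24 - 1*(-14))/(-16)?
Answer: 46487/2 ≈ 23244.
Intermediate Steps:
n(Y, K) = 5 (n(Y, K) = 3 + 2 = 5)
c = -19/8 (c = (24 + 14)*(-1/16) = 38*(-1/16) = -19/8 ≈ -2.3750)
k = 31 (k = 22 + 9 = 31)
j = 6641/4 (j = (31 - 19/8)*58 = (229/8)*58 = 6641/4 ≈ 1660.3)
j*((6 + n(1, 5))*1 - 1*(-3)) = 6641*((6 + 5)*1 - 1*(-3))/4 = 6641*(11*1 + 3)/4 = 6641*(11 + 3)/4 = (6641/4)*14 = 46487/2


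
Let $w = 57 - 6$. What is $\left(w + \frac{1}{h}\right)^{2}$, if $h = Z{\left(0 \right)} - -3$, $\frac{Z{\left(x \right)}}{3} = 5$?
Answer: $\frac{844561}{324} \approx 2606.7$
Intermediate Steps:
$w = 51$ ($w = 57 - 6 = 51$)
$Z{\left(x \right)} = 15$ ($Z{\left(x \right)} = 3 \cdot 5 = 15$)
$h = 18$ ($h = 15 - -3 = 15 + 3 = 18$)
$\left(w + \frac{1}{h}\right)^{2} = \left(51 + \frac{1}{18}\right)^{2} = \left(\frac{919}{18}\right)^{2} = \frac{844561}{324}$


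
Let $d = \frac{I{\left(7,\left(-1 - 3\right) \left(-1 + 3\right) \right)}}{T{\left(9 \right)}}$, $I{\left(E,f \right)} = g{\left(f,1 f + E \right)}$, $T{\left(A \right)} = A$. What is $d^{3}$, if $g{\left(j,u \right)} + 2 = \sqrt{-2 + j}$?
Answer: $\frac{52}{729} + \frac{2 i \sqrt{10}}{729} \approx 0.071331 + 0.0086757 i$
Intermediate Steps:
$g{\left(j,u \right)} = -2 + \sqrt{-2 + j}$
$I{\left(E,f \right)} = -2 + \sqrt{-2 + f}$
$d = - \frac{2}{9} + \frac{i \sqrt{10}}{9}$ ($d = \frac{-2 + \sqrt{-2 + \left(-1 - 3\right) \left(-1 + 3\right)}}{9} = \left(-2 + \sqrt{-2 - 8}\right) \frac{1}{9} = \left(-2 + \sqrt{-10}\right) \frac{1}{9} = \left(-2 + i \sqrt{10}\right) \frac{1}{9} = - \frac{2}{9} + \frac{i \sqrt{10}}{9} \approx -0.22222 + 0.35136 i$)
$d^{3} = \left(- \frac{2}{9} + \frac{i \sqrt{10}}{9}\right)^{3}$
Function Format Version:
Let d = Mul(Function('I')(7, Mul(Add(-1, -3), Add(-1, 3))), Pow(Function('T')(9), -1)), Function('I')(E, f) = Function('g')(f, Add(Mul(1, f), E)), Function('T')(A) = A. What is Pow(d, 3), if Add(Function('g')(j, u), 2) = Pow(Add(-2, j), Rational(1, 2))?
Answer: Add(Rational(52, 729), Mul(Rational(2, 729), I, Pow(10, Rational(1, 2)))) ≈ Add(0.071331, Mul(0.0086757, I))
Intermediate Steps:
Function('g')(j, u) = Add(-2, Pow(Add(-2, j), Rational(1, 2)))
Function('I')(E, f) = Add(-2, Pow(Add(-2, f), Rational(1, 2)))
d = Add(Rational(-2, 9), Mul(Rational(1, 9), I, Pow(10, Rational(1, 2)))) (d = Mul(Add(-2, Pow(Add(-2, Mul(Add(-1, -3), Add(-1, 3))), Rational(1, 2))), Pow(9, -1)) = Mul(Add(-2, Pow(Add(-2, Mul(-4, 2)), Rational(1, 2))), Rational(1, 9)) = Mul(Add(-2, Pow(Add(-2, -8), Rational(1, 2))), Rational(1, 9)) = Mul(Add(-2, Pow(-10, Rational(1, 2))), Rational(1, 9)) = Mul(Add(-2, Mul(I, Pow(10, Rational(1, 2)))), Rational(1, 9)) = Add(Rational(-2, 9), Mul(Rational(1, 9), I, Pow(10, Rational(1, 2)))) ≈ Add(-0.22222, Mul(0.35136, I)))
Pow(d, 3) = Pow(Add(Rational(-2, 9), Mul(Rational(1, 9), I, Pow(10, Rational(1, 2)))), 3)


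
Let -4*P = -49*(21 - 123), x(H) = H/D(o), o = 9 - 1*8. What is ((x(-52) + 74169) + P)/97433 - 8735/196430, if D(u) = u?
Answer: 1346228577/1913876419 ≈ 0.70340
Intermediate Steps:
o = 1 (o = 9 - 8 = 1)
x(H) = H (x(H) = H/1 = H*1 = H)
P = -2499/2 (P = -(-49)*(21 - 123)/4 = -(-49)*(-102)/4 = -¼*4998 = -2499/2 ≈ -1249.5)
((x(-52) + 74169) + P)/97433 - 8735/196430 = ((-52 + 74169) - 2499/2)/97433 - 8735/196430 = (74117 - 2499/2)*(1/97433) - 8735*1/196430 = (145735/2)*(1/97433) - 1747/39286 = 145735/194866 - 1747/39286 = 1346228577/1913876419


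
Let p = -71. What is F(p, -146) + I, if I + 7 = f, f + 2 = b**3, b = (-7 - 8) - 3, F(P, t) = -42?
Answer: -5883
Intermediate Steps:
b = -18 (b = -15 - 3 = -18)
f = -5834 (f = -2 + (-18)**3 = -2 - 5832 = -5834)
I = -5841 (I = -7 - 5834 = -5841)
F(p, -146) + I = -42 - 5841 = -5883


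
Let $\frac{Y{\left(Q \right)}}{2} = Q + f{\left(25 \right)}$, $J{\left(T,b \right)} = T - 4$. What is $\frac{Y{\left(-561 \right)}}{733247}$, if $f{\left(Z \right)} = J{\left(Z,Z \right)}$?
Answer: $- \frac{1080}{733247} \approx -0.0014729$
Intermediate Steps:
$J{\left(T,b \right)} = -4 + T$
$f{\left(Z \right)} = -4 + Z$
$Y{\left(Q \right)} = 42 + 2 Q$ ($Y{\left(Q \right)} = 2 \left(Q + \left(-4 + 25\right)\right) = 2 \left(Q + 21\right) = 2 \left(21 + Q\right) = 42 + 2 Q$)
$\frac{Y{\left(-561 \right)}}{733247} = \frac{42 + 2 \left(-561\right)}{733247} = \left(42 - 1122\right) \frac{1}{733247} = \left(-1080\right) \frac{1}{733247} = - \frac{1080}{733247}$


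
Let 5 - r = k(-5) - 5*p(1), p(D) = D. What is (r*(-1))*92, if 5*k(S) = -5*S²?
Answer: -3220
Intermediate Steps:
k(S) = -S² (k(S) = (-5*S²)/5 = -S²)
r = 35 (r = 5 - (-1*(-5)² - 5*1) = 5 - (-1*25 - 5) = 5 - (-25 - 5) = 5 - 1*(-30) = 5 + 30 = 35)
(r*(-1))*92 = (35*(-1))*92 = -35*92 = -3220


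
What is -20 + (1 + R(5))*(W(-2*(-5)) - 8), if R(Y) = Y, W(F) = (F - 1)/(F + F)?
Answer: -653/10 ≈ -65.300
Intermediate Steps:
W(F) = (-1 + F)/(2*F) (W(F) = (-1 + F)/((2*F)) = (-1 + F)*(1/(2*F)) = (-1 + F)/(2*F))
-20 + (1 + R(5))*(W(-2*(-5)) - 8) = -20 + (1 + 5)*((-1 - 2*(-5))/(2*((-2*(-5)))) - 8) = -20 + 6*((1/2)*(-1 + 10)/10 - 8) = -20 + 6*((1/2)*(1/10)*9 - 8) = -20 + 6*(9/20 - 8) = -20 + 6*(-151/20) = -20 - 453/10 = -653/10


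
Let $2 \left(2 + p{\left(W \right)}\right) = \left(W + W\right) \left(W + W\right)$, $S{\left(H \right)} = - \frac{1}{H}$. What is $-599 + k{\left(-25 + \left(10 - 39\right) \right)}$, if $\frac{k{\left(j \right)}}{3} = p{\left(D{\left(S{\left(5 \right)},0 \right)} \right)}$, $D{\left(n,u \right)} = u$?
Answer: $-605$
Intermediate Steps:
$p{\left(W \right)} = -2 + 2 W^{2}$ ($p{\left(W \right)} = -2 + \frac{\left(W + W\right) \left(W + W\right)}{2} = -2 + \frac{2 W 2 W}{2} = -2 + \frac{4 W^{2}}{2} = -2 + 2 W^{2}$)
$k{\left(j \right)} = -6$ ($k{\left(j \right)} = 3 \left(-2 + 2 \cdot 0^{2}\right) = 3 \left(-2 + 2 \cdot 0\right) = 3 \left(-2 + 0\right) = 3 \left(-2\right) = -6$)
$-599 + k{\left(-25 + \left(10 - 39\right) \right)} = -599 - 6 = -605$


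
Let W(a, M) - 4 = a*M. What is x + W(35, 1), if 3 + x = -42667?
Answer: -42631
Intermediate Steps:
x = -42670 (x = -3 - 42667 = -42670)
W(a, M) = 4 + M*a (W(a, M) = 4 + a*M = 4 + M*a)
x + W(35, 1) = -42670 + (4 + 1*35) = -42670 + (4 + 35) = -42670 + 39 = -42631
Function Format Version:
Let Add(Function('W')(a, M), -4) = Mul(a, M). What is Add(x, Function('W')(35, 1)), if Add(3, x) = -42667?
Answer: -42631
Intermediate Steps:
x = -42670 (x = Add(-3, -42667) = -42670)
Function('W')(a, M) = Add(4, Mul(M, a)) (Function('W')(a, M) = Add(4, Mul(a, M)) = Add(4, Mul(M, a)))
Add(x, Function('W')(35, 1)) = Add(-42670, Add(4, Mul(1, 35))) = Add(-42670, Add(4, 35)) = Add(-42670, 39) = -42631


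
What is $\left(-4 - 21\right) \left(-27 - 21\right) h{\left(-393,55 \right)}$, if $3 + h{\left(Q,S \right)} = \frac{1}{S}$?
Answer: $- \frac{39360}{11} \approx -3578.2$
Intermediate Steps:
$h{\left(Q,S \right)} = -3 + \frac{1}{S}$
$\left(-4 - 21\right) \left(-27 - 21\right) h{\left(-393,55 \right)} = \left(-4 - 21\right) \left(-27 - 21\right) \left(-3 + \frac{1}{55}\right) = \left(-25\right) \left(-48\right) \left(-3 + \frac{1}{55}\right) = 1200 \left(- \frac{164}{55}\right) = - \frac{39360}{11}$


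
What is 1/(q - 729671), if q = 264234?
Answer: -1/465437 ≈ -2.1485e-6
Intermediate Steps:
1/(q - 729671) = 1/(264234 - 729671) = 1/(-465437) = -1/465437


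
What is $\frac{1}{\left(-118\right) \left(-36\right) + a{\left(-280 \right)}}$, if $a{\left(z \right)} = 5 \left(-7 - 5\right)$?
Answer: $\frac{1}{4188} \approx 0.00023878$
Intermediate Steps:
$a{\left(z \right)} = -60$ ($a{\left(z \right)} = 5 \left(-12\right) = -60$)
$\frac{1}{\left(-118\right) \left(-36\right) + a{\left(-280 \right)}} = \frac{1}{\left(-118\right) \left(-36\right) - 60} = \frac{1}{4248 - 60} = \frac{1}{4188}$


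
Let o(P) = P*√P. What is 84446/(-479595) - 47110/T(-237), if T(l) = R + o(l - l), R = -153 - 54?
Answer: 7525413376/33092055 ≈ 227.41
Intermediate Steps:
o(P) = P^(3/2)
R = -207
T(l) = -207 (T(l) = -207 + (l - l)^(3/2) = -207 + 0^(3/2) = -207 + 0 = -207)
84446/(-479595) - 47110/T(-237) = 84446/(-479595) - 47110/(-207) = 84446*(-1/479595) - 47110*(-1/207) = -84446/479595 + 47110/207 = 7525413376/33092055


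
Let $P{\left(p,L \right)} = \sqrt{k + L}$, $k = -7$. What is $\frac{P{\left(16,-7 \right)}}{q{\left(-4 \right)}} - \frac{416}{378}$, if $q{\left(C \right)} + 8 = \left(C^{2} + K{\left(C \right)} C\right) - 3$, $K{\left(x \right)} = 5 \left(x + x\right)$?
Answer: $- \frac{208}{189} + \frac{i \sqrt{14}}{165} \approx -1.1005 + 0.022677 i$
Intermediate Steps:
$P{\left(p,L \right)} = \sqrt{-7 + L}$
$K{\left(x \right)} = 10 x$ ($K{\left(x \right)} = 5 \cdot 2 x = 10 x$)
$q{\left(C \right)} = -11 + 11 C^{2}$ ($q{\left(C \right)} = -8 - \left(3 - C^{2} - 10 C C\right) = -8 + \left(\left(C^{2} + 10 C^{2}\right) - 3\right) = -8 + \left(11 C^{2} - 3\right) = -8 + \left(-3 + 11 C^{2}\right) = -11 + 11 C^{2}$)
$\frac{P{\left(16,-7 \right)}}{q{\left(-4 \right)}} - \frac{416}{378} = \frac{\sqrt{-7 - 7}}{-11 + 11 \left(-4\right)^{2}} - \frac{416}{378} = \frac{\sqrt{-14}}{-11 + 11 \cdot 16} - \frac{208}{189} = \frac{i \sqrt{14}}{-11 + 176} - \frac{208}{189} = \frac{i \sqrt{14}}{165} - \frac{208}{189} = - \frac{208}{189} + \frac{i \sqrt{14}}{165}$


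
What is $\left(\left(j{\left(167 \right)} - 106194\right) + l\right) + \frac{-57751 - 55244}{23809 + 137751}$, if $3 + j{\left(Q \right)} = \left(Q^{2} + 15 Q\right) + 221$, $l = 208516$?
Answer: $\frac{4295340809}{32312} \approx 1.3293 \cdot 10^{5}$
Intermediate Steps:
$j{\left(Q \right)} = 218 + Q^{2} + 15 Q$ ($j{\left(Q \right)} = -3 + \left(\left(Q^{2} + 15 Q\right) + 221\right) = -3 + \left(221 + Q^{2} + 15 Q\right) = 218 + Q^{2} + 15 Q$)
$\left(\left(j{\left(167 \right)} - 106194\right) + l\right) + \frac{-57751 - 55244}{23809 + 137751} = \left(\left(\left(218 + 167^{2} + 15 \cdot 167\right) - 106194\right) + 208516\right) + \frac{-57751 - 55244}{23809 + 137751} = \left(\left(\left(218 + 27889 + 2505\right) - 106194\right) + 208516\right) - \frac{112995}{161560} = \left(\left(30612 - 106194\right) + 208516\right) - \frac{22599}{32312} = \left(-75582 + 208516\right) - \frac{22599}{32312} = 132934 - \frac{22599}{32312} = \frac{4295340809}{32312}$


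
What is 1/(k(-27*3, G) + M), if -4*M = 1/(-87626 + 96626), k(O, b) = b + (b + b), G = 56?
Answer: 36000/6047999 ≈ 0.0059524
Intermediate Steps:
k(O, b) = 3*b (k(O, b) = b + 2*b = 3*b)
M = -1/36000 (M = -1/(4*(-87626 + 96626)) = -¼/9000 = -¼*1/9000 = -1/36000 ≈ -2.7778e-5)
1/(k(-27*3, G) + M) = 1/(3*56 - 1/36000) = 1/(168 - 1/36000) = 1/(6047999/36000) = 36000/6047999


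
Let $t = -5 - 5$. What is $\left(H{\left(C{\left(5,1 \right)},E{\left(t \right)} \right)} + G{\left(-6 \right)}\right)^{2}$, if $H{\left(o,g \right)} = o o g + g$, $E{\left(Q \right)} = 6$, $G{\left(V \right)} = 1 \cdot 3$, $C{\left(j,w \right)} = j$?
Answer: $25281$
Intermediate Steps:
$G{\left(V \right)} = 3$
$t = -10$ ($t = -5 - 5 = -10$)
$H{\left(o,g \right)} = g + g o^{2}$ ($H{\left(o,g \right)} = o^{2} g + g = g o^{2} + g = g + g o^{2}$)
$\left(H{\left(C{\left(5,1 \right)},E{\left(t \right)} \right)} + G{\left(-6 \right)}\right)^{2} = \left(6 \left(1 + 5^{2}\right) + 3\right)^{2} = \left(6 \left(1 + 25\right) + 3\right)^{2} = \left(6 \cdot 26 + 3\right)^{2} = \left(156 + 3\right)^{2} = 159^{2} = 25281$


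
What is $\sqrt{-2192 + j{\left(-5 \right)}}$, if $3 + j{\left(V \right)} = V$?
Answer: $10 i \sqrt{22} \approx 46.904 i$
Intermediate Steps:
$j{\left(V \right)} = -3 + V$
$\sqrt{-2192 + j{\left(-5 \right)}} = \sqrt{-2192 - 8} = \sqrt{-2200} = 10 i \sqrt{22}$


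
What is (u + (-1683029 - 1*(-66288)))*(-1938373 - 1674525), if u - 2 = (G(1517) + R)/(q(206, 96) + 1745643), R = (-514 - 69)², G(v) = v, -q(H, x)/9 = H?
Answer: 3395222512470564390/581263 ≈ 5.8411e+12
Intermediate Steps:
q(H, x) = -9*H
R = 339889 (R = (-583)² = 339889)
u = 1276328/581263 (u = 2 + (1517 + 339889)/(-9*206 + 1745643) = 2 + 341406/(-1854 + 1745643) = 2 + 341406/1743789 = 2 + 341406*(1/1743789) = 2 + 113802/581263 = 1276328/581263 ≈ 2.1958)
(u + (-1683029 - 1*(-66288)))*(-1938373 - 1674525) = (1276328/581263 + (-1683029 - 1*(-66288)))*(-1938373 - 1674525) = (1276328/581263 + (-1683029 + 66288))*(-3612898) = (1276328/581263 - 1616741)*(-3612898) = -939750447555/581263*(-3612898) = 3395222512470564390/581263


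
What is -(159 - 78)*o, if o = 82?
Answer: -6642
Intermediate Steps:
-(159 - 78)*o = -(159 - 78)*82 = -81*82 = -1*6642 = -6642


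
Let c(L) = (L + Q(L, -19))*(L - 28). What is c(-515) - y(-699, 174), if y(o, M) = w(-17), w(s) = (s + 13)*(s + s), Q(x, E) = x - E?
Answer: 548837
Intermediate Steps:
w(s) = 2*s*(13 + s) (w(s) = (13 + s)*(2*s) = 2*s*(13 + s))
y(o, M) = 136 (y(o, M) = 2*(-17)*(13 - 17) = 2*(-17)*(-4) = 136)
c(L) = (-28 + L)*(19 + 2*L) (c(L) = (L + (L - 1*(-19)))*(L - 28) = (L + (L + 19))*(-28 + L) = (L + (19 + L))*(-28 + L) = (19 + 2*L)*(-28 + L) = (-28 + L)*(19 + 2*L))
c(-515) - y(-699, 174) = (-532 - 37*(-515) + 2*(-515)²) - 1*136 = (-532 + 19055 + 2*265225) - 136 = (-532 + 19055 + 530450) - 136 = 548973 - 136 = 548837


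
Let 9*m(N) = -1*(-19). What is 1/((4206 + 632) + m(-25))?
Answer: 9/43561 ≈ 0.00020661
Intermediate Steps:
m(N) = 19/9 (m(N) = (-1*(-19))/9 = (⅑)*19 = 19/9)
1/((4206 + 632) + m(-25)) = 1/((4206 + 632) + 19/9) = 1/(4838 + 19/9) = 1/(43561/9) = 9/43561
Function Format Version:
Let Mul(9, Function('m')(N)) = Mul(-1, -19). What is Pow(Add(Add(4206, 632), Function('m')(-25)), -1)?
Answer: Rational(9, 43561) ≈ 0.00020661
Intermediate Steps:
Function('m')(N) = Rational(19, 9) (Function('m')(N) = Mul(Rational(1, 9), Mul(-1, -19)) = Mul(Rational(1, 9), 19) = Rational(19, 9))
Pow(Add(Add(4206, 632), Function('m')(-25)), -1) = Pow(Add(Add(4206, 632), Rational(19, 9)), -1) = Pow(Add(4838, Rational(19, 9)), -1) = Pow(Rational(43561, 9), -1) = Rational(9, 43561)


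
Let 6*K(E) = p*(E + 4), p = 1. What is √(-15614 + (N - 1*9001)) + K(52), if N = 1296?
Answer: 28/3 + 3*I*√2591 ≈ 9.3333 + 152.71*I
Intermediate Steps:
K(E) = ⅔ + E/6 (K(E) = (1*(E + 4))/6 = (1*(4 + E))/6 = (4 + E)/6 = ⅔ + E/6)
√(-15614 + (N - 1*9001)) + K(52) = √(-15614 + (1296 - 1*9001)) + (⅔ + (⅙)*52) = √(-15614 + (1296 - 9001)) + (⅔ + 26/3) = √(-15614 - 7705) + 28/3 = √(-23319) + 28/3 = 3*I*√2591 + 28/3 = 28/3 + 3*I*√2591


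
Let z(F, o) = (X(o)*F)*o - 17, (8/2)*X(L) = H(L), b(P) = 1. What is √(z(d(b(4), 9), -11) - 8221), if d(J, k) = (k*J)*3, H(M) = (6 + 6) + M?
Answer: I*√33249/2 ≈ 91.172*I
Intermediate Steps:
H(M) = 12 + M
X(L) = 3 + L/4 (X(L) = (12 + L)/4 = 3 + L/4)
d(J, k) = 3*J*k (d(J, k) = (J*k)*3 = 3*J*k)
z(F, o) = -17 + F*o*(3 + o/4) (z(F, o) = ((3 + o/4)*F)*o - 17 = (F*(3 + o/4))*o - 17 = F*o*(3 + o/4) - 17 = -17 + F*o*(3 + o/4))
√(z(d(b(4), 9), -11) - 8221) = √((-17 + (¼)*(3*1*9)*(-11)*(12 - 11)) - 8221) = √((-17 + (¼)*27*(-11)*1) - 8221) = √((-17 - 297/4) - 8221) = √(-365/4 - 8221) = √(-33249/4) = I*√33249/2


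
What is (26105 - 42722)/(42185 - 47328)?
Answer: 16617/5143 ≈ 3.2310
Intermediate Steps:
(26105 - 42722)/(42185 - 47328) = -16617/(-5143) = -16617*(-1/5143) = 16617/5143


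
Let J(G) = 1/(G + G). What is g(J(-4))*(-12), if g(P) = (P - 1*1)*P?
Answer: -27/16 ≈ -1.6875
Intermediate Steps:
J(G) = 1/(2*G)
g(P) = P*(-1 + P) (g(P) = (P - 1)*P = (-1 + P)*P = P*(-1 + P))
g(J(-4))*(-12) = (((½)/(-4))*(-1 + (½)/(-4)))*(-12) = (((½)*(-¼))*(-1 + (½)*(-¼)))*(-12) = -(-1 - ⅛)/8*(-12) = -⅛*(-9/8)*(-12) = (9/64)*(-12) = -27/16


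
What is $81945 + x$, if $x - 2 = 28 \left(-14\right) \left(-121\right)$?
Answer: $129379$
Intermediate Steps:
$x = 47434$ ($x = 2 + 28 \left(-14\right) \left(-121\right) = 2 - -47432 = 2 + 47432 = 47434$)
$81945 + x = 81945 + 47434 = 129379$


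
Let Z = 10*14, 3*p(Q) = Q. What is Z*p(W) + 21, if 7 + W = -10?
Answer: -2317/3 ≈ -772.33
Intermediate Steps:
W = -17 (W = -7 - 10 = -17)
p(Q) = Q/3
Z = 140
Z*p(W) + 21 = 140*((⅓)*(-17)) + 21 = 140*(-17/3) + 21 = -2380/3 + 21 = -2317/3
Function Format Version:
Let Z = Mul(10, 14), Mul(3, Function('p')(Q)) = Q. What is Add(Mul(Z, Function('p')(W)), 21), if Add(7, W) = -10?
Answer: Rational(-2317, 3) ≈ -772.33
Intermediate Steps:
W = -17 (W = Add(-7, -10) = -17)
Function('p')(Q) = Mul(Rational(1, 3), Q)
Z = 140
Add(Mul(Z, Function('p')(W)), 21) = Add(Mul(140, Mul(Rational(1, 3), -17)), 21) = Add(Mul(140, Rational(-17, 3)), 21) = Add(Rational(-2380, 3), 21) = Rational(-2317, 3)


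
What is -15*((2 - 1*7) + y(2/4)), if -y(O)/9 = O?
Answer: 285/2 ≈ 142.50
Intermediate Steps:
y(O) = -9*O
-15*((2 - 1*7) + y(2/4)) = -15*((2 - 1*7) - 18/4) = -15*((2 - 7) - 18/4) = -15*(-5 - 9*1/2) = -15*(-5 - 9/2) = -15*(-19/2) = 285/2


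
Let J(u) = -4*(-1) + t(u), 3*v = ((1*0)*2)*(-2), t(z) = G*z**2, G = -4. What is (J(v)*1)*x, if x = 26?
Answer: 104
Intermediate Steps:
t(z) = -4*z**2
v = 0 (v = (((1*0)*2)*(-2))/3 = ((0*2)*(-2))/3 = (0*(-2))/3 = (1/3)*0 = 0)
J(u) = 4 - 4*u**2 (J(u) = -4*(-1) - 4*u**2 = 4 - 4*u**2)
(J(v)*1)*x = ((4 - 4*0**2)*1)*26 = ((4 - 4*0)*1)*26 = ((4 + 0)*1)*26 = (4*1)*26 = 4*26 = 104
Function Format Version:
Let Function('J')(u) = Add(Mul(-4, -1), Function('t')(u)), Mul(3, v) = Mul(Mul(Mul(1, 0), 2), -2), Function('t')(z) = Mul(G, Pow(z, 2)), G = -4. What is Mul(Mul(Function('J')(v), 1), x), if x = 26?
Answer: 104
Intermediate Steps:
Function('t')(z) = Mul(-4, Pow(z, 2))
v = 0 (v = Mul(Rational(1, 3), Mul(Mul(Mul(1, 0), 2), -2)) = Mul(Rational(1, 3), Mul(Mul(0, 2), -2)) = Mul(Rational(1, 3), Mul(0, -2)) = Mul(Rational(1, 3), 0) = 0)
Function('J')(u) = Add(4, Mul(-4, Pow(u, 2))) (Function('J')(u) = Add(Mul(-4, -1), Mul(-4, Pow(u, 2))) = Add(4, Mul(-4, Pow(u, 2))))
Mul(Mul(Function('J')(v), 1), x) = Mul(Mul(Add(4, Mul(-4, Pow(0, 2))), 1), 26) = Mul(Mul(Add(4, Mul(-4, 0)), 1), 26) = Mul(Mul(Add(4, 0), 1), 26) = Mul(Mul(4, 1), 26) = Mul(4, 26) = 104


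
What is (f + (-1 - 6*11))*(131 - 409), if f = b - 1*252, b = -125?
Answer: 123432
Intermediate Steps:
f = -377 (f = -125 - 1*252 = -125 - 252 = -377)
(f + (-1 - 6*11))*(131 - 409) = (-377 + (-1 - 6*11))*(131 - 409) = (-377 + (-1 - 66))*(-278) = (-377 - 67)*(-278) = -444*(-278) = 123432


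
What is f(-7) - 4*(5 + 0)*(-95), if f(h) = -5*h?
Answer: 1935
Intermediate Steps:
f(-7) - 4*(5 + 0)*(-95) = -5*(-7) - 4*(5 + 0)*(-95) = 35 - 4*5*(-95) = 35 - 20*(-95) = 35 + 1900 = 1935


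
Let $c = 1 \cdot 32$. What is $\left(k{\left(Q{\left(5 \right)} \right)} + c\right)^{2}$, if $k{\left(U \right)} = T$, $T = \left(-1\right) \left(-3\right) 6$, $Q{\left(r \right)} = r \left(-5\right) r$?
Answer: $2500$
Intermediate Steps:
$Q{\left(r \right)} = - 5 r^{2}$ ($Q{\left(r \right)} = - 5 r r = - 5 r^{2}$)
$T = 18$ ($T = 3 \cdot 6 = 18$)
$k{\left(U \right)} = 18$
$c = 32$
$\left(k{\left(Q{\left(5 \right)} \right)} + c\right)^{2} = \left(18 + 32\right)^{2} = 50^{2} = 2500$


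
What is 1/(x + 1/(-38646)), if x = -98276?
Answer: -38646/3797974297 ≈ -1.0175e-5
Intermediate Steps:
1/(x + 1/(-38646)) = 1/(-98276 + 1/(-38646)) = 1/(-98276 - 1/38646) = 1/(-3797974297/38646) = -38646/3797974297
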